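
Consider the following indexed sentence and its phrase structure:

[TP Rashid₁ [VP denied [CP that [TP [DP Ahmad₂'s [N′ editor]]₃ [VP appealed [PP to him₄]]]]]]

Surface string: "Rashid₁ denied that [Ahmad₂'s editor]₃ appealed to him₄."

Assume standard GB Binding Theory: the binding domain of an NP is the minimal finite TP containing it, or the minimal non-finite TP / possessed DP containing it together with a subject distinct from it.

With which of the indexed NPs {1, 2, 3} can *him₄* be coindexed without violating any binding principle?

{1, 2}

*him* is a pronoun, so Principle B applies: it must be free in its binding domain.
Binding domain of *him₄*: the embedded TP, whose subject is [Ahmad₂'s editor]₃.
*Rashid₁* c-commands the pronoun but from outside its binding domain, and is not c-commanded by it → coindexation permitted.
*Ahmad₂* and the pronoun do not c-command one another → neither Principle B nor Principle C is at stake; coindexation permitted.
*[Ahmad₂'s editor]₃* c-commands the pronoun within its binding domain → coindexation would violate Principle B.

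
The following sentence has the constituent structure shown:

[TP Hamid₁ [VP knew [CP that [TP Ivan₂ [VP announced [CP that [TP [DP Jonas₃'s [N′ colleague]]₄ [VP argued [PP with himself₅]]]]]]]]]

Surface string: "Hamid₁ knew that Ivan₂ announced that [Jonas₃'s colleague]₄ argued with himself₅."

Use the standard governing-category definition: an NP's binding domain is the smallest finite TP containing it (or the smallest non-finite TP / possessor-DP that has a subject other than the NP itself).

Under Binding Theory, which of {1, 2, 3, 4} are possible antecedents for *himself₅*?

*himself* is an anaphor, so Principle A applies: it must be bound in its binding domain.
Binding domain of *himself₅*: the embedded TP, whose subject is [Jonas₃'s colleague]₄.
*Hamid₁* c-commands the anaphor but is outside its binding domain → cannot satisfy Principle A.
*Ivan₂* c-commands the anaphor but is outside its binding domain → cannot satisfy Principle A.
*Jonas₃* does not c-command the anaphor → cannot bind it.
*[Jonas₃'s colleague]₄* c-commands the anaphor within its binding domain → licit binder.

{4}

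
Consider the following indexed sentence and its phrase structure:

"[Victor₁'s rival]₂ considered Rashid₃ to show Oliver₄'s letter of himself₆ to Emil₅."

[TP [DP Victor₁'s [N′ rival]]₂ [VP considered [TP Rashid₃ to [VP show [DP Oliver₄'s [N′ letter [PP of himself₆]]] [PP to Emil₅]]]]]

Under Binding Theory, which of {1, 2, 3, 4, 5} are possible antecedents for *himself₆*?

{4}

*himself* is an anaphor, so Principle A applies: it must be bound in its binding domain.
Binding domain of *himself₆*: the possessed DP, whose subject is Oliver₄.
*Victor₁* does not c-command the anaphor → cannot bind it.
*[Victor₁'s rival]₂* c-commands the anaphor but is outside its binding domain → cannot satisfy Principle A.
*Rashid₃* c-commands the anaphor but is outside its binding domain → cannot satisfy Principle A.
*Oliver₄* c-commands the anaphor within its binding domain → licit binder.
*Emil₅* does not c-command the anaphor → cannot bind it.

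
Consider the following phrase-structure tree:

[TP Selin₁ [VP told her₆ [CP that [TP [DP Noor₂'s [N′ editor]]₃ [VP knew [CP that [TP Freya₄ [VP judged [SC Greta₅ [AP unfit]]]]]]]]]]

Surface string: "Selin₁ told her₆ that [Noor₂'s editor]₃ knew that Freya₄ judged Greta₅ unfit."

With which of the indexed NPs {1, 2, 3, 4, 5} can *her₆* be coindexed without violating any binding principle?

*her* is a pronoun, so Principle B applies: it must be free in its binding domain.
Binding domain of *her₆*: the matrix TP, whose subject is Selin₁.
*Selin₁* c-commands the pronoun within its binding domain → coindexation would violate Principle B.
*Noor₂*: the pronoun c-commands this R-expression → coindexation would violate Principle C on *Noor₂*.
*[Noor₂'s editor]₃*: the pronoun c-commands this R-expression → coindexation would violate Principle C on *[Noor₂'s editor]₃*.
*Freya₄*: the pronoun c-commands this R-expression → coindexation would violate Principle C on *Freya₄*.
*Greta₅*: the pronoun c-commands this R-expression → coindexation would violate Principle C on *Greta₅*.

none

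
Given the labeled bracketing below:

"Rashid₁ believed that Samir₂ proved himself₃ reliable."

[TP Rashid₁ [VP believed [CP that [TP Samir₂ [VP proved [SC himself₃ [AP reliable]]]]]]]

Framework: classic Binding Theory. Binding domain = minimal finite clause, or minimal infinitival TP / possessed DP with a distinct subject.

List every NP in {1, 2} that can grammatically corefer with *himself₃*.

*himself* is an anaphor, so Principle A applies: it must be bound in its binding domain.
Binding domain of *himself₃*: the embedded TP, whose subject is Samir₂.
*Rashid₁* c-commands the anaphor but is outside its binding domain → cannot satisfy Principle A.
*Samir₂* c-commands the anaphor within its binding domain → licit binder.

{2}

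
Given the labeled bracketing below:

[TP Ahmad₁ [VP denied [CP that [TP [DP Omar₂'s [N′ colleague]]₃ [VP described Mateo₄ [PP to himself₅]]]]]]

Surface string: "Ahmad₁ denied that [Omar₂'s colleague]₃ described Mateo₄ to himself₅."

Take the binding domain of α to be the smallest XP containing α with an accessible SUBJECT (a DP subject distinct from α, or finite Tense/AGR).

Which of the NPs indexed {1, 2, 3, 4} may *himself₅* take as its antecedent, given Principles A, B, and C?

*himself* is an anaphor, so Principle A applies: it must be bound in its binding domain.
Binding domain of *himself₅*: the embedded TP, whose subject is [Omar₂'s colleague]₃.
*Ahmad₁* c-commands the anaphor but is outside its binding domain → cannot satisfy Principle A.
*Omar₂* does not c-command the anaphor → cannot bind it.
*[Omar₂'s colleague]₃* c-commands the anaphor within its binding domain → licit binder.
*Mateo₄* c-commands the anaphor within its binding domain → licit binder.

{3, 4}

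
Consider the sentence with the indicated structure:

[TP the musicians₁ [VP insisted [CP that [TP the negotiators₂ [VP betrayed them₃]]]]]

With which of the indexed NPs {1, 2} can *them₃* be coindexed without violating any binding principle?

*them* is a pronoun, so Principle B applies: it must be free in its binding domain.
Binding domain of *them₃*: the embedded TP, whose subject is the negotiators₂.
*the musicians₁* c-commands the pronoun but from outside its binding domain, and is not c-commanded by it → coindexation permitted.
*the negotiators₂* c-commands the pronoun within its binding domain → coindexation would violate Principle B.

{1}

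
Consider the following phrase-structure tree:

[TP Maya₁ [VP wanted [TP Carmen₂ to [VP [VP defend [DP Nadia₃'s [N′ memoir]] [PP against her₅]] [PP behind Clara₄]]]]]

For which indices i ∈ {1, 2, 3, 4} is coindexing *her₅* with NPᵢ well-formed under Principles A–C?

*her* is a pronoun, so Principle B applies: it must be free in its binding domain.
Binding domain of *her₅*: the embedded TP, whose subject is Carmen₂.
*Maya₁* c-commands the pronoun but from outside its binding domain, and is not c-commanded by it → coindexation permitted.
*Carmen₂* c-commands the pronoun within its binding domain → coindexation would violate Principle B.
*Nadia₃* and the pronoun do not c-command one another → neither Principle B nor Principle C is at stake; coindexation permitted.
*Clara₄* and the pronoun do not c-command one another → neither Principle B nor Principle C is at stake; coindexation permitted.

{1, 3, 4}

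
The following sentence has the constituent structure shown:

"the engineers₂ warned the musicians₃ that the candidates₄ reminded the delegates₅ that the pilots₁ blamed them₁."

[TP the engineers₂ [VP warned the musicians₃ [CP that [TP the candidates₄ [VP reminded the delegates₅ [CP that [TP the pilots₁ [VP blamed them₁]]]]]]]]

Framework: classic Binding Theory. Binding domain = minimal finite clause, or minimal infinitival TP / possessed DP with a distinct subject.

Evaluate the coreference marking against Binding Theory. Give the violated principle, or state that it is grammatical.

Principle B

The two coindexed NPs are *the pilots₁* and *them₁*.
*them₁* is a pronoun. Its binding domain is the embedded TP, whose subject is the pilots₁.
*the pilots₁* c-commands it within that domain and carries the same index.
The pronoun is locally bound → Principle B violation.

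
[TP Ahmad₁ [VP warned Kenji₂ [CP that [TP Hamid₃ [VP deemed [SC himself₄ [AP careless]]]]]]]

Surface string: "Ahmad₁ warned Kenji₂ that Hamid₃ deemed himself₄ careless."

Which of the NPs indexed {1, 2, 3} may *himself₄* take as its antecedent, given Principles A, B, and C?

{3}

*himself* is an anaphor, so Principle A applies: it must be bound in its binding domain.
Binding domain of *himself₄*: the embedded TP, whose subject is Hamid₃.
*Ahmad₁* c-commands the anaphor but is outside its binding domain → cannot satisfy Principle A.
*Kenji₂* c-commands the anaphor but is outside its binding domain → cannot satisfy Principle A.
*Hamid₃* c-commands the anaphor within its binding domain → licit binder.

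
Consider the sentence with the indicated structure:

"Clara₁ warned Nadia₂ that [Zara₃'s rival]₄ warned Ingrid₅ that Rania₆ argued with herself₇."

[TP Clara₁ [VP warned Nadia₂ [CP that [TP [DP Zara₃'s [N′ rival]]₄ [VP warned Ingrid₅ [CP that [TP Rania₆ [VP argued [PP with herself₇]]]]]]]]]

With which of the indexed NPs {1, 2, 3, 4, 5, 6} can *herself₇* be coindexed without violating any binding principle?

{6}

*herself* is an anaphor, so Principle A applies: it must be bound in its binding domain.
Binding domain of *herself₇*: the embedded TP, whose subject is Rania₆.
*Clara₁* c-commands the anaphor but is outside its binding domain → cannot satisfy Principle A.
*Nadia₂* c-commands the anaphor but is outside its binding domain → cannot satisfy Principle A.
*Zara₃* does not c-command the anaphor → cannot bind it.
*[Zara₃'s rival]₄* c-commands the anaphor but is outside its binding domain → cannot satisfy Principle A.
*Ingrid₅* c-commands the anaphor but is outside its binding domain → cannot satisfy Principle A.
*Rania₆* c-commands the anaphor within its binding domain → licit binder.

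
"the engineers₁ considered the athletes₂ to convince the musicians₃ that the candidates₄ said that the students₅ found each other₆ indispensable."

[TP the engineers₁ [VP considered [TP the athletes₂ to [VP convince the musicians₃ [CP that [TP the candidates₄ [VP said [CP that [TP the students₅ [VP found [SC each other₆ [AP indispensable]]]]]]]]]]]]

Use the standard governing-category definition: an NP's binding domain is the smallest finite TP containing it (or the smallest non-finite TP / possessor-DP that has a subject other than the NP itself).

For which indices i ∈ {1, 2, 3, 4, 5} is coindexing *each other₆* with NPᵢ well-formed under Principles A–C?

*each other* is an anaphor, so Principle A applies: it must be bound in its binding domain.
Binding domain of *each other₆*: the embedded TP, whose subject is the students₅.
*the engineers₁* c-commands the anaphor but is outside its binding domain → cannot satisfy Principle A.
*the athletes₂* c-commands the anaphor but is outside its binding domain → cannot satisfy Principle A.
*the musicians₃* c-commands the anaphor but is outside its binding domain → cannot satisfy Principle A.
*the candidates₄* c-commands the anaphor but is outside its binding domain → cannot satisfy Principle A.
*the students₅* c-commands the anaphor within its binding domain → licit binder.

{5}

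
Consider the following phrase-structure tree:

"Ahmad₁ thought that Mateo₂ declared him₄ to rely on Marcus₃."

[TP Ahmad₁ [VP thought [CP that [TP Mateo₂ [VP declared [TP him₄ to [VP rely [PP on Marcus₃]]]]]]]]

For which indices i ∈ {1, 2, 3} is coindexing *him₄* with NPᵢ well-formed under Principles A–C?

{1}

*him* is a pronoun, so Principle B applies: it must be free in its binding domain.
Binding domain of *him₄*: the embedded TP, whose subject is Mateo₂.
*Ahmad₁* c-commands the pronoun but from outside its binding domain, and is not c-commanded by it → coindexation permitted.
*Mateo₂* c-commands the pronoun within its binding domain → coindexation would violate Principle B.
*Marcus₃*: the pronoun c-commands this R-expression → coindexation would violate Principle C on *Marcus₃*.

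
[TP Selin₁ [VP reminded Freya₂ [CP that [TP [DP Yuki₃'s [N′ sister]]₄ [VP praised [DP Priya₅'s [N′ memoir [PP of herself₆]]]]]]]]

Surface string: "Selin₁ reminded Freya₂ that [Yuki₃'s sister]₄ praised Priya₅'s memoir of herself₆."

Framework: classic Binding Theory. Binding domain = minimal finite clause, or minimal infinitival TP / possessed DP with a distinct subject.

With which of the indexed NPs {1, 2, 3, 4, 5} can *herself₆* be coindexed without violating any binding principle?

*herself* is an anaphor, so Principle A applies: it must be bound in its binding domain.
Binding domain of *herself₆*: the possessed DP, whose subject is Priya₅.
*Selin₁* c-commands the anaphor but is outside its binding domain → cannot satisfy Principle A.
*Freya₂* c-commands the anaphor but is outside its binding domain → cannot satisfy Principle A.
*Yuki₃* does not c-command the anaphor → cannot bind it.
*[Yuki₃'s sister]₄* c-commands the anaphor but is outside its binding domain → cannot satisfy Principle A.
*Priya₅* c-commands the anaphor within its binding domain → licit binder.

{5}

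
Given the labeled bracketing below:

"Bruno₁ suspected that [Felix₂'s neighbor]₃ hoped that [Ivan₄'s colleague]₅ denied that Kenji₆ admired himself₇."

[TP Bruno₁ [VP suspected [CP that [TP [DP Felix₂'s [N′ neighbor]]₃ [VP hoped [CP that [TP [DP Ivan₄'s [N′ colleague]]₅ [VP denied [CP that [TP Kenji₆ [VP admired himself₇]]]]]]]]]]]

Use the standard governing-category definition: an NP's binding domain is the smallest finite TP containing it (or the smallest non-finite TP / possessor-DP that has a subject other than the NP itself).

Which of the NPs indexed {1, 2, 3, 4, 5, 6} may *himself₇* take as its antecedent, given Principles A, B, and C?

*himself* is an anaphor, so Principle A applies: it must be bound in its binding domain.
Binding domain of *himself₇*: the embedded TP, whose subject is Kenji₆.
*Bruno₁* c-commands the anaphor but is outside its binding domain → cannot satisfy Principle A.
*Felix₂* does not c-command the anaphor → cannot bind it.
*[Felix₂'s neighbor]₃* c-commands the anaphor but is outside its binding domain → cannot satisfy Principle A.
*Ivan₄* does not c-command the anaphor → cannot bind it.
*[Ivan₄'s colleague]₅* c-commands the anaphor but is outside its binding domain → cannot satisfy Principle A.
*Kenji₆* c-commands the anaphor within its binding domain → licit binder.

{6}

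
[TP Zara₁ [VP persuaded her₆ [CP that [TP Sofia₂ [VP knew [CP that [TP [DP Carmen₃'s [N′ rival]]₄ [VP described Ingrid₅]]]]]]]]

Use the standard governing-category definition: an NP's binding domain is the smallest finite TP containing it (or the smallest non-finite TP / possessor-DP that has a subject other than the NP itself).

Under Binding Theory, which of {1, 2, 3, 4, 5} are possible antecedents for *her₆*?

*her* is a pronoun, so Principle B applies: it must be free in its binding domain.
Binding domain of *her₆*: the matrix TP, whose subject is Zara₁.
*Zara₁* c-commands the pronoun within its binding domain → coindexation would violate Principle B.
*Sofia₂*: the pronoun c-commands this R-expression → coindexation would violate Principle C on *Sofia₂*.
*Carmen₃*: the pronoun c-commands this R-expression → coindexation would violate Principle C on *Carmen₃*.
*[Carmen₃'s rival]₄*: the pronoun c-commands this R-expression → coindexation would violate Principle C on *[Carmen₃'s rival]₄*.
*Ingrid₅*: the pronoun c-commands this R-expression → coindexation would violate Principle C on *Ingrid₅*.

none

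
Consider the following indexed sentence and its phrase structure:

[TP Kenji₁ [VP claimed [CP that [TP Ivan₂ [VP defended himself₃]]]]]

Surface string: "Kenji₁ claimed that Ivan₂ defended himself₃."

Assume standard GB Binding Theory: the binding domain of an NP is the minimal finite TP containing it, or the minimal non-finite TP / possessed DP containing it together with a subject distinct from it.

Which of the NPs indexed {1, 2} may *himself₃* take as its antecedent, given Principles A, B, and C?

{2}

*himself* is an anaphor, so Principle A applies: it must be bound in its binding domain.
Binding domain of *himself₃*: the embedded TP, whose subject is Ivan₂.
*Kenji₁* c-commands the anaphor but is outside its binding domain → cannot satisfy Principle A.
*Ivan₂* c-commands the anaphor within its binding domain → licit binder.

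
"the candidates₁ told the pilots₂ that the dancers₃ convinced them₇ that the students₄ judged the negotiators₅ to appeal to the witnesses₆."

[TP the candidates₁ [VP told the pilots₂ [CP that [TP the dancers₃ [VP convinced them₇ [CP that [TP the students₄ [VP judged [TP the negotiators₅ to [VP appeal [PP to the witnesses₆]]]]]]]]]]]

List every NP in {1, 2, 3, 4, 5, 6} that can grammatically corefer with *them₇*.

*them* is a pronoun, so Principle B applies: it must be free in its binding domain.
Binding domain of *them₇*: the embedded TP, whose subject is the dancers₃.
*the candidates₁* c-commands the pronoun but from outside its binding domain, and is not c-commanded by it → coindexation permitted.
*the pilots₂* c-commands the pronoun but from outside its binding domain, and is not c-commanded by it → coindexation permitted.
*the dancers₃* c-commands the pronoun within its binding domain → coindexation would violate Principle B.
*the students₄*: the pronoun c-commands this R-expression → coindexation would violate Principle C on *the students₄*.
*the negotiators₅*: the pronoun c-commands this R-expression → coindexation would violate Principle C on *the negotiators₅*.
*the witnesses₆*: the pronoun c-commands this R-expression → coindexation would violate Principle C on *the witnesses₆*.

{1, 2}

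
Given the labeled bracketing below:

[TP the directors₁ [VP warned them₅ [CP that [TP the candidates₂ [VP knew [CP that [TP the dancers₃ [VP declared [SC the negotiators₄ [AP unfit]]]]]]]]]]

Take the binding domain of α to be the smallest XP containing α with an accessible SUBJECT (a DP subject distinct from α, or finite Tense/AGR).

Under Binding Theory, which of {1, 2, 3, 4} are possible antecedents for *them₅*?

none

*them* is a pronoun, so Principle B applies: it must be free in its binding domain.
Binding domain of *them₅*: the matrix TP, whose subject is the directors₁.
*the directors₁* c-commands the pronoun within its binding domain → coindexation would violate Principle B.
*the candidates₂*: the pronoun c-commands this R-expression → coindexation would violate Principle C on *the candidates₂*.
*the dancers₃*: the pronoun c-commands this R-expression → coindexation would violate Principle C on *the dancers₃*.
*the negotiators₄*: the pronoun c-commands this R-expression → coindexation would violate Principle C on *the negotiators₄*.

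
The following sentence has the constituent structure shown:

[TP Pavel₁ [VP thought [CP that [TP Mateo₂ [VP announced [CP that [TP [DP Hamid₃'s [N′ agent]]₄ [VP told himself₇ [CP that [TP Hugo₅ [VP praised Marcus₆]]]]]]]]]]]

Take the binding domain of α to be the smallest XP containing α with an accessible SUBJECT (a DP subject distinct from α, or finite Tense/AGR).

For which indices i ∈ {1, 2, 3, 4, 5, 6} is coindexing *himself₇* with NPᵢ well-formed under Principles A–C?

{4}

*himself* is an anaphor, so Principle A applies: it must be bound in its binding domain.
Binding domain of *himself₇*: the embedded TP, whose subject is [Hamid₃'s agent]₄.
*Pavel₁* c-commands the anaphor but is outside its binding domain → cannot satisfy Principle A.
*Mateo₂* c-commands the anaphor but is outside its binding domain → cannot satisfy Principle A.
*Hamid₃* does not c-command the anaphor → cannot bind it.
*[Hamid₃'s agent]₄* c-commands the anaphor within its binding domain → licit binder.
*Hugo₅* does not c-command the anaphor → cannot bind it.
*Marcus₆* does not c-command the anaphor → cannot bind it.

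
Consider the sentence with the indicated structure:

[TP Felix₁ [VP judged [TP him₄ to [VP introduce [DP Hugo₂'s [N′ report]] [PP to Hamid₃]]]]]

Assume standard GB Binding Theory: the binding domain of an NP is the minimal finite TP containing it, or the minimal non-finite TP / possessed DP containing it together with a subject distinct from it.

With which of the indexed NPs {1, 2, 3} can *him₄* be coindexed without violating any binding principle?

*him* is a pronoun, so Principle B applies: it must be free in its binding domain.
Binding domain of *him₄*: the matrix TP, whose subject is Felix₁.
*Felix₁* c-commands the pronoun within its binding domain → coindexation would violate Principle B.
*Hugo₂*: the pronoun c-commands this R-expression → coindexation would violate Principle C on *Hugo₂*.
*Hamid₃*: the pronoun c-commands this R-expression → coindexation would violate Principle C on *Hamid₃*.

none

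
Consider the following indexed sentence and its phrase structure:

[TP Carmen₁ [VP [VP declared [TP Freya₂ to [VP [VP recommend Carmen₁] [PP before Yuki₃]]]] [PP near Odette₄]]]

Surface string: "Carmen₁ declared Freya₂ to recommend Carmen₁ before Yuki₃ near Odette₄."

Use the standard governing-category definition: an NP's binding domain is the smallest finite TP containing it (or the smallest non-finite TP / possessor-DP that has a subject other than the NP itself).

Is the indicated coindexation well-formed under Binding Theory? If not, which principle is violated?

Principle C

The two coindexed NPs are *Carmen₁* (the higher occurrence) and *Carmen₁* (the lower occurrence).
*Carmen₁* (the lower occurrence) is an R-expression. Principle C requires it to be free everywhere.
*Carmen₁* (the higher occurrence) c-commands it and carries the same index.
The R-expression is bound → Principle C violation.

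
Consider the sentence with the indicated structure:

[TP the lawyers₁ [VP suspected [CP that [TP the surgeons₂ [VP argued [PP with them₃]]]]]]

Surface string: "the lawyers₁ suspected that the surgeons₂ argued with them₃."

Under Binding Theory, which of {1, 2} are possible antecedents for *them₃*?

{1}

*them* is a pronoun, so Principle B applies: it must be free in its binding domain.
Binding domain of *them₃*: the embedded TP, whose subject is the surgeons₂.
*the lawyers₁* c-commands the pronoun but from outside its binding domain, and is not c-commanded by it → coindexation permitted.
*the surgeons₂* c-commands the pronoun within its binding domain → coindexation would violate Principle B.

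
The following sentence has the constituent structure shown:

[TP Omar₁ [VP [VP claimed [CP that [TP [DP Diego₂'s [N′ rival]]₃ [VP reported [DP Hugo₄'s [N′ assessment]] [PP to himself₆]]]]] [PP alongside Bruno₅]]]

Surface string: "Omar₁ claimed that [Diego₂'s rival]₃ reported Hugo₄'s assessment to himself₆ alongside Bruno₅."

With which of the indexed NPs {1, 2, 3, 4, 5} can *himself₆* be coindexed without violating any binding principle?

*himself* is an anaphor, so Principle A applies: it must be bound in its binding domain.
Binding domain of *himself₆*: the embedded TP, whose subject is [Diego₂'s rival]₃.
*Omar₁* c-commands the anaphor but is outside its binding domain → cannot satisfy Principle A.
*Diego₂* does not c-command the anaphor → cannot bind it.
*[Diego₂'s rival]₃* c-commands the anaphor within its binding domain → licit binder.
*Hugo₄* does not c-command the anaphor → cannot bind it.
*Bruno₅* does not c-command the anaphor → cannot bind it.

{3}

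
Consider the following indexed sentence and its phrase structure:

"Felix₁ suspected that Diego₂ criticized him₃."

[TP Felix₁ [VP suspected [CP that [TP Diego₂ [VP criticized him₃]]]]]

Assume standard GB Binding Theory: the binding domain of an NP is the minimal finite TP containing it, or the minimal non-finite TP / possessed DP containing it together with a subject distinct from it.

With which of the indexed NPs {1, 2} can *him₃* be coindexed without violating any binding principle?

{1}

*him* is a pronoun, so Principle B applies: it must be free in its binding domain.
Binding domain of *him₃*: the embedded TP, whose subject is Diego₂.
*Felix₁* c-commands the pronoun but from outside its binding domain, and is not c-commanded by it → coindexation permitted.
*Diego₂* c-commands the pronoun within its binding domain → coindexation would violate Principle B.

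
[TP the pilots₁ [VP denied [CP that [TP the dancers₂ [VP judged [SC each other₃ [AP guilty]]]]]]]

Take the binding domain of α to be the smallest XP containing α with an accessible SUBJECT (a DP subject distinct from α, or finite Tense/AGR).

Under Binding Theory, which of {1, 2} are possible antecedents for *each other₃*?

*each other* is an anaphor, so Principle A applies: it must be bound in its binding domain.
Binding domain of *each other₃*: the embedded TP, whose subject is the dancers₂.
*the pilots₁* c-commands the anaphor but is outside its binding domain → cannot satisfy Principle A.
*the dancers₂* c-commands the anaphor within its binding domain → licit binder.

{2}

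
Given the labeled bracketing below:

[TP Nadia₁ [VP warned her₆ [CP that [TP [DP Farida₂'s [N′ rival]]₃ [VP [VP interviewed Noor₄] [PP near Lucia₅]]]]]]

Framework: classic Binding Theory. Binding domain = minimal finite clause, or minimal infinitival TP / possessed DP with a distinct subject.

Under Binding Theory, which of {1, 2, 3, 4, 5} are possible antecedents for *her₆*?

none

*her* is a pronoun, so Principle B applies: it must be free in its binding domain.
Binding domain of *her₆*: the matrix TP, whose subject is Nadia₁.
*Nadia₁* c-commands the pronoun within its binding domain → coindexation would violate Principle B.
*Farida₂*: the pronoun c-commands this R-expression → coindexation would violate Principle C on *Farida₂*.
*[Farida₂'s rival]₃*: the pronoun c-commands this R-expression → coindexation would violate Principle C on *[Farida₂'s rival]₃*.
*Noor₄*: the pronoun c-commands this R-expression → coindexation would violate Principle C on *Noor₄*.
*Lucia₅*: the pronoun c-commands this R-expression → coindexation would violate Principle C on *Lucia₅*.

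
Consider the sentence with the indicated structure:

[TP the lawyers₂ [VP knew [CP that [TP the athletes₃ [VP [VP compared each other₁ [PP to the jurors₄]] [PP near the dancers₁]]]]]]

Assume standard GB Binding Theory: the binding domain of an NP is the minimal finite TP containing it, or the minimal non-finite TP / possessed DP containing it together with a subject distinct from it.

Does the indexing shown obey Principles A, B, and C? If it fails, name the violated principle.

The two coindexed NPs are *the dancers₁* and *each other₁*.
*each other₁* is an anaphor. Principle A requires it to be bound within its binding domain — the embedded TP, whose subject is the athletes₃.
Within that domain it is c-commanded by *the athletes₃*, which does not share its index.
*the dancers₁* does not c-command the anaphor at all.
The anaphor is unbound in its domain → Principle A violation.

Principle A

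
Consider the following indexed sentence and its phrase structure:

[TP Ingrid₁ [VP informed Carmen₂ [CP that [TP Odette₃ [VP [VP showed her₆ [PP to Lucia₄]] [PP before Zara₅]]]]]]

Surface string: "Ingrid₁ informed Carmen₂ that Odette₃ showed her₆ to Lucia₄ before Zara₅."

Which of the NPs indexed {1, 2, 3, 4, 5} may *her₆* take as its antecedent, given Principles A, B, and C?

{1, 2, 5}

*her* is a pronoun, so Principle B applies: it must be free in its binding domain.
Binding domain of *her₆*: the embedded TP, whose subject is Odette₃.
*Ingrid₁* c-commands the pronoun but from outside its binding domain, and is not c-commanded by it → coindexation permitted.
*Carmen₂* c-commands the pronoun but from outside its binding domain, and is not c-commanded by it → coindexation permitted.
*Odette₃* c-commands the pronoun within its binding domain → coindexation would violate Principle B.
*Lucia₄*: the pronoun c-commands this R-expression → coindexation would violate Principle C on *Lucia₄*.
*Zara₅* and the pronoun do not c-command one another → neither Principle B nor Principle C is at stake; coindexation permitted.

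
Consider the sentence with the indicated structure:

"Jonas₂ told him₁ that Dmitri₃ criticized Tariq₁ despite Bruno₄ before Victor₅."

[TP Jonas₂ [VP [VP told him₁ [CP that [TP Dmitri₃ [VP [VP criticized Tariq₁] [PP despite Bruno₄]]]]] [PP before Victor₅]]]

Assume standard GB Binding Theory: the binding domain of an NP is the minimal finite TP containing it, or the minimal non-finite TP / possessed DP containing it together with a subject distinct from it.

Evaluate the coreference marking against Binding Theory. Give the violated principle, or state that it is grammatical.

The two coindexed NPs are *him₁* and *Tariq₁*.
*Tariq₁* is an R-expression. Principle C requires it to be free everywhere.
*him₁* c-commands it and carries the same index.
The R-expression is bound → Principle C violation.

Principle C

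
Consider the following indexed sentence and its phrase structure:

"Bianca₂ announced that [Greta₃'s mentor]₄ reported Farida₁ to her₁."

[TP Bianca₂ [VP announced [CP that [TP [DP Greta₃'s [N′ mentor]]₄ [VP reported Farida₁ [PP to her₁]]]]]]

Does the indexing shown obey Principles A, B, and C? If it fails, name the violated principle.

The two coindexed NPs are *Farida₁* and *her₁*.
*her₁* is a pronoun. Its binding domain is the embedded TP, whose subject is [Greta₃'s mentor]₄.
*Farida₁* c-commands it within that domain and carries the same index.
The pronoun is locally bound → Principle B violation.

Principle B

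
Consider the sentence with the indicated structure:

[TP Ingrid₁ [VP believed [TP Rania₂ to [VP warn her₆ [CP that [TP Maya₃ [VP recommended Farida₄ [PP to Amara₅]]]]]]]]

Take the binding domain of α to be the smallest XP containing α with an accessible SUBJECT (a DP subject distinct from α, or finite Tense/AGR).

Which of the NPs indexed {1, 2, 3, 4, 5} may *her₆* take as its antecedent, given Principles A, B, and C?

*her* is a pronoun, so Principle B applies: it must be free in its binding domain.
Binding domain of *her₆*: the embedded TP, whose subject is Rania₂.
*Ingrid₁* c-commands the pronoun but from outside its binding domain, and is not c-commanded by it → coindexation permitted.
*Rania₂* c-commands the pronoun within its binding domain → coindexation would violate Principle B.
*Maya₃*: the pronoun c-commands this R-expression → coindexation would violate Principle C on *Maya₃*.
*Farida₄*: the pronoun c-commands this R-expression → coindexation would violate Principle C on *Farida₄*.
*Amara₅*: the pronoun c-commands this R-expression → coindexation would violate Principle C on *Amara₅*.

{1}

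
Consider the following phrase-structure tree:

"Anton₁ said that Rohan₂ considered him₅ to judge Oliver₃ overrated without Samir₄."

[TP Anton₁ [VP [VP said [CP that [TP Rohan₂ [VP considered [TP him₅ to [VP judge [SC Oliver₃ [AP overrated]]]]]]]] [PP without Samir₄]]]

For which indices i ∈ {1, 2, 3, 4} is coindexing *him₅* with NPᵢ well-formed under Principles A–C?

*him* is a pronoun, so Principle B applies: it must be free in its binding domain.
Binding domain of *him₅*: the embedded TP, whose subject is Rohan₂.
*Anton₁* c-commands the pronoun but from outside its binding domain, and is not c-commanded by it → coindexation permitted.
*Rohan₂* c-commands the pronoun within its binding domain → coindexation would violate Principle B.
*Oliver₃*: the pronoun c-commands this R-expression → coindexation would violate Principle C on *Oliver₃*.
*Samir₄* and the pronoun do not c-command one another → neither Principle B nor Principle C is at stake; coindexation permitted.

{1, 4}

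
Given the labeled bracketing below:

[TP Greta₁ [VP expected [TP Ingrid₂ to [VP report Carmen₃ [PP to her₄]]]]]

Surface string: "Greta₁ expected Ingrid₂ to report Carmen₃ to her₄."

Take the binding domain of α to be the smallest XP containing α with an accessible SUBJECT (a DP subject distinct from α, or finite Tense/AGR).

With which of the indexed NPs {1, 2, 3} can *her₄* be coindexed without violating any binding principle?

*her* is a pronoun, so Principle B applies: it must be free in its binding domain.
Binding domain of *her₄*: the embedded TP, whose subject is Ingrid₂.
*Greta₁* c-commands the pronoun but from outside its binding domain, and is not c-commanded by it → coindexation permitted.
*Ingrid₂* c-commands the pronoun within its binding domain → coindexation would violate Principle B.
*Carmen₃* c-commands the pronoun within its binding domain → coindexation would violate Principle B.

{1}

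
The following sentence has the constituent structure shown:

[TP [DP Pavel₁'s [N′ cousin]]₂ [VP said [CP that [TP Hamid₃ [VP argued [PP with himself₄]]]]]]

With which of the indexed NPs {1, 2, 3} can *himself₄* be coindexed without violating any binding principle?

*himself* is an anaphor, so Principle A applies: it must be bound in its binding domain.
Binding domain of *himself₄*: the embedded TP, whose subject is Hamid₃.
*Pavel₁* does not c-command the anaphor → cannot bind it.
*[Pavel₁'s cousin]₂* c-commands the anaphor but is outside its binding domain → cannot satisfy Principle A.
*Hamid₃* c-commands the anaphor within its binding domain → licit binder.

{3}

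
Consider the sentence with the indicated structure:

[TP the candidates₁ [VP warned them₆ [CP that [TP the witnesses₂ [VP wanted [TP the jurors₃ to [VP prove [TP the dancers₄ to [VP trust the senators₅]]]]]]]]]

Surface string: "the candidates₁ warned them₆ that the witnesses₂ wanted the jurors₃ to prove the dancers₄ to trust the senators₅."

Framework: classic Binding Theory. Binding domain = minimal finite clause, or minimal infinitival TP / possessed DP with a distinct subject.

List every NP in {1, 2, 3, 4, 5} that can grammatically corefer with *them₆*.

*them* is a pronoun, so Principle B applies: it must be free in its binding domain.
Binding domain of *them₆*: the matrix TP, whose subject is the candidates₁.
*the candidates₁* c-commands the pronoun within its binding domain → coindexation would violate Principle B.
*the witnesses₂*: the pronoun c-commands this R-expression → coindexation would violate Principle C on *the witnesses₂*.
*the jurors₃*: the pronoun c-commands this R-expression → coindexation would violate Principle C on *the jurors₃*.
*the dancers₄*: the pronoun c-commands this R-expression → coindexation would violate Principle C on *the dancers₄*.
*the senators₅*: the pronoun c-commands this R-expression → coindexation would violate Principle C on *the senators₅*.

none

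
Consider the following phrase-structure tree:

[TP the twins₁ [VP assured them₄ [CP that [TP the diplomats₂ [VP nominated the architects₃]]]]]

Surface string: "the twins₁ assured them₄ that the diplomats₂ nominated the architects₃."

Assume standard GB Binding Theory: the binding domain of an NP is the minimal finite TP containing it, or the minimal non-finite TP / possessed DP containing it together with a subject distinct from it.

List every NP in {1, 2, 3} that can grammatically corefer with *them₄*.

none

*them* is a pronoun, so Principle B applies: it must be free in its binding domain.
Binding domain of *them₄*: the matrix TP, whose subject is the twins₁.
*the twins₁* c-commands the pronoun within its binding domain → coindexation would violate Principle B.
*the diplomats₂*: the pronoun c-commands this R-expression → coindexation would violate Principle C on *the diplomats₂*.
*the architects₃*: the pronoun c-commands this R-expression → coindexation would violate Principle C on *the architects₃*.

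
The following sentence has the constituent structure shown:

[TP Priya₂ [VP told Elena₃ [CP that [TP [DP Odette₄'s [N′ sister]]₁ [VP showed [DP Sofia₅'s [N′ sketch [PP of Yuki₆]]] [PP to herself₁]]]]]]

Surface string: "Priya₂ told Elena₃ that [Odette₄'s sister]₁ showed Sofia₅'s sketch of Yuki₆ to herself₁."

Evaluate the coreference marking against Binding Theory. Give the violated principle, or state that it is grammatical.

grammatical

The two coindexed NPs are *[Odette₄'s sister]₁* and *herself₁*.
*herself₁* is an anaphor; its binding domain is the embedded TP, whose subject is [Odette₄'s sister]₁. *[Odette₄'s sister]₁* c-commands it within that domain and shares its index, so Principle A is satisfied.
*[Odette₄'s sister]₁* is an R-expression; *herself₁* does not c-command it, and no other NP shares its index, so Principle C is satisfied.
All principles are respected.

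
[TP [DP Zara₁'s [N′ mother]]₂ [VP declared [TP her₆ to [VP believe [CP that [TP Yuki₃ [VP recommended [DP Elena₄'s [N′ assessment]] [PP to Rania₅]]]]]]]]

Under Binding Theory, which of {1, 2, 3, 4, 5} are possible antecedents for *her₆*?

{1}

*her* is a pronoun, so Principle B applies: it must be free in its binding domain.
Binding domain of *her₆*: the matrix TP, whose subject is [Zara₁'s mother]₂.
*Zara₁* and the pronoun do not c-command one another → neither Principle B nor Principle C is at stake; coindexation permitted.
*[Zara₁'s mother]₂* c-commands the pronoun within its binding domain → coindexation would violate Principle B.
*Yuki₃*: the pronoun c-commands this R-expression → coindexation would violate Principle C on *Yuki₃*.
*Elena₄*: the pronoun c-commands this R-expression → coindexation would violate Principle C on *Elena₄*.
*Rania₅*: the pronoun c-commands this R-expression → coindexation would violate Principle C on *Rania₅*.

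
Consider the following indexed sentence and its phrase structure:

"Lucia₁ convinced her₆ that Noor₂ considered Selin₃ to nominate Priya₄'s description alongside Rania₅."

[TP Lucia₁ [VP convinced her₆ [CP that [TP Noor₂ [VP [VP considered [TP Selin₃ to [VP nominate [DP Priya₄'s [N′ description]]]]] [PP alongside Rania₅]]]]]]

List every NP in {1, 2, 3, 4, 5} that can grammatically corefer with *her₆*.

*her* is a pronoun, so Principle B applies: it must be free in its binding domain.
Binding domain of *her₆*: the matrix TP, whose subject is Lucia₁.
*Lucia₁* c-commands the pronoun within its binding domain → coindexation would violate Principle B.
*Noor₂*: the pronoun c-commands this R-expression → coindexation would violate Principle C on *Noor₂*.
*Selin₃*: the pronoun c-commands this R-expression → coindexation would violate Principle C on *Selin₃*.
*Priya₄*: the pronoun c-commands this R-expression → coindexation would violate Principle C on *Priya₄*.
*Rania₅*: the pronoun c-commands this R-expression → coindexation would violate Principle C on *Rania₅*.

none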